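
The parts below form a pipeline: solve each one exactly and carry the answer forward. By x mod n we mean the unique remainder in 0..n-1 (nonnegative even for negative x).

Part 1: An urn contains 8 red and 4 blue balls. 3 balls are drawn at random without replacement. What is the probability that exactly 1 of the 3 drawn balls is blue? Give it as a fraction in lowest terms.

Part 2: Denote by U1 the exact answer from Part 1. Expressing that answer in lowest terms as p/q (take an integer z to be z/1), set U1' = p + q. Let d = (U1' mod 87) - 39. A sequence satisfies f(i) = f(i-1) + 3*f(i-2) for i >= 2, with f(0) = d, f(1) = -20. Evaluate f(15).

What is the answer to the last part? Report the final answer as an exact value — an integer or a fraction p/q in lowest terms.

2808628

Part 1: total draws C(12,3) = 220; favorable C(4,1)*C(8,2) = 112; P = 28/55; answer 28/55
Part 2: U1 = 28/55; threaded value p + q = 83; d = 44; f(2) = 1*(-20) + 3*(44) = 112; iterating: f(2)=112, f(3)=52, f(4)=388, f(5)=544, f(6)=1708, f(7)=3340, f(8)=8464, f(9)=18484, f(10)=43876, f(11)=99328, f(12)=230956, f(13)=528940, f(14)=1221808, f(15)=2808628; answer 2808628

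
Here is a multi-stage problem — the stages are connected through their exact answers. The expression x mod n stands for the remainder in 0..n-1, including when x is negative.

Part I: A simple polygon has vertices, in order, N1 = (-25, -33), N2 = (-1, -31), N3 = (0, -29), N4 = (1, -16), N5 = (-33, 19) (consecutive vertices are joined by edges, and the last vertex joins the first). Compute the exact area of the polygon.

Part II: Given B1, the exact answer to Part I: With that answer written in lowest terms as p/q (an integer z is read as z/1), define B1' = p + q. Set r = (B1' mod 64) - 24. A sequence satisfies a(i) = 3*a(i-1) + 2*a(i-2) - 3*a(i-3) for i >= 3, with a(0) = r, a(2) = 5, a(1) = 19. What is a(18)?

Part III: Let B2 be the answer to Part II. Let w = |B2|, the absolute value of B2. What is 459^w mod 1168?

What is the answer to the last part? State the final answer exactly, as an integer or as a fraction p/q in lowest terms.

Part I: cross terms: (-25*-31 - -1*-33)=742, (-1*-29 - 0*-31)=29, (0*-16 - 1*-29)=29, (1*19 - -33*-16)=-509, (-33*-33 - -25*19)=1564; twice the area = |1855| = 1855; area = 1855/2; answer 1855/2
Part II: B1 = 1855/2; threaded value p + q = 1857; r = -23; a(3) = 3*(5) + 2*(19) - 3*(-23) = 122; iterating: a(3)=122, a(4)=319, a(5)=1186, a(6)=3830, a(7)=12905, a(8)=42817, a(9)=142771, a(10)=475232, a(11)=1582787, a(12)=5270512, a(13)=17551414, a(14)=58446905, a(15)=194632007, a(16)=648135589, a(17)=2158330066, a(18)=7187365355; answer 7187365355
Part III: B2 = 7187365355; w = 7187365355; squarings mod 1168: 459^1=459, 459^2=441, 459^4=593, 459^8=81, 459^16=721, 459^32=81, 459^64=721, 459^128=81, 459^256=721, 459^512=81, 459^1024=721, 459^2048=81, 459^4096=721, 459^8192=81, 459^16384=721, 459^32768=81, 459^65536=721, 459^131072=81, 459^262144=721, 459^524288=81, 459^1048576=721, 459^2097152=81, 459^4194304=721, 459^8388608=81, 459^16777216=721, 459^33554432=81, 459^67108864=721, 459^134217728=81, 459^268435456=721, 459^536870912=81, 459^1073741824=721, 459^2147483648=81, 459^4294967296=721; 459^7187365355 = 459^1 * 459^2 * 459^8 * 459^32 * 459^64 * 459^128 * 459^256 * 459^1024 * 459^2048 * 459^4096 * 459^8192 * 459^16384 * 459^131072 * 459^262144 * 459^2097152 * 459^4194304 * 459^67108864 * 459^134217728 * 459^536870912 * 459^2147483648 * 459^4294967296 = 723 (mod 1168); answer 723

723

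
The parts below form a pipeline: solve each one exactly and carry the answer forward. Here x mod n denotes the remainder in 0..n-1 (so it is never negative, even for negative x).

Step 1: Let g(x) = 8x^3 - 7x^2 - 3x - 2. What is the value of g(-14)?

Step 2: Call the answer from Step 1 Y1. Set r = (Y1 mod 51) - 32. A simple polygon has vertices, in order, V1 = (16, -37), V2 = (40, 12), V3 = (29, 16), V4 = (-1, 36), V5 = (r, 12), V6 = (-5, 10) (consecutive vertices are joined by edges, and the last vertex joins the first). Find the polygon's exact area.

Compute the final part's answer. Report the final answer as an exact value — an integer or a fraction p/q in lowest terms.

3331/2

Step 1: 8*(-14)^3 - 7*(-14)^2 - 3*(-14)^1 - 2 = (-21952) + (-1372) + (42) + (-2) = -23284; answer -23284
Step 2: Y1 = -23284; r = -9; cross terms: (16*12 - 40*-37)=1672, (40*16 - 29*12)=292, (29*36 - -1*16)=1060, (-1*12 - -9*36)=312, (-9*10 - -5*12)=-30, (-5*-37 - 16*10)=25; twice the area = |3331| = 3331; area = 3331/2; answer 3331/2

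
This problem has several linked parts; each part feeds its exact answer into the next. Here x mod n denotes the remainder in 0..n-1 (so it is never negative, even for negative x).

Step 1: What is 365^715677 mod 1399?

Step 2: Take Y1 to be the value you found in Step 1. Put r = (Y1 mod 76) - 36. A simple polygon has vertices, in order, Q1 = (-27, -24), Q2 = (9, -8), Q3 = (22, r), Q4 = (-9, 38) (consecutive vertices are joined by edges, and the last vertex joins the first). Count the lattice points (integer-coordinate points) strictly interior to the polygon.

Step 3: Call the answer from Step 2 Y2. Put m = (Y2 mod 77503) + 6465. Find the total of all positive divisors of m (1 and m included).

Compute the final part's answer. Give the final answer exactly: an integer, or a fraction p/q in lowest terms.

Step 1: squarings mod 1399: 365^1=365, 365^2=320, 365^4=273, 365^8=382, 365^16=428, 365^32=1314, 365^64=230, 365^128=1137, 365^256=93, 365^512=255, 365^1024=671, 365^2048=1162, 365^4096=209, 365^8192=312, 365^16384=813, 365^32768=641, 365^65536=974, 365^131072=154, 365^262144=1332, 365^524288=292; 365^715677 = 365^1 * 365^4 * 365^8 * 365^16 * 365^128 * 365^256 * 365^512 * 365^2048 * 365^8192 * 365^16384 * 365^32768 * 365^131072 * 365^524288 = 610 (mod 1399); answer 610
Step 2: Y1 = 610; r = -34; cross terms: (-27*-8 - 9*-24)=432, (9*-34 - 22*-8)=-130, (22*38 - -9*-34)=530, (-9*-24 - -27*38)=1242; twice the area = |2074| = 2074; area = 1037; boundary points = 4 + 13 + 1 + 2 = 20; strictly interior points = area - boundary/2 + 1 = 1028; answer 1028
Step 3: Y2 = 1028; m = 7493; 7493 = 59 * 127; sigma = (1 + 59) * (1 + 127) = 60 * 128 = 7680; answer 7680

7680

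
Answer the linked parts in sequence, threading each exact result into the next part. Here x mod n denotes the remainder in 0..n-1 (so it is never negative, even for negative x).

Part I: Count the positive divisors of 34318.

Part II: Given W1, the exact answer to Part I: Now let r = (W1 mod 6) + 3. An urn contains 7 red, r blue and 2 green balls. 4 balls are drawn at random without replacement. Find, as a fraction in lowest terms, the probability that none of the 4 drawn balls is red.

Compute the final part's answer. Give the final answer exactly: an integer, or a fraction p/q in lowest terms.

Part I: 34318 = 2 * 17159; number of divisors = (1+1) * (1+1) = 4; answer 4
Part II: W1 = 4; r = 7; total draws C(16,4) = 1820; favorable C(9,4) = 126; P = 9/130; answer 9/130

9/130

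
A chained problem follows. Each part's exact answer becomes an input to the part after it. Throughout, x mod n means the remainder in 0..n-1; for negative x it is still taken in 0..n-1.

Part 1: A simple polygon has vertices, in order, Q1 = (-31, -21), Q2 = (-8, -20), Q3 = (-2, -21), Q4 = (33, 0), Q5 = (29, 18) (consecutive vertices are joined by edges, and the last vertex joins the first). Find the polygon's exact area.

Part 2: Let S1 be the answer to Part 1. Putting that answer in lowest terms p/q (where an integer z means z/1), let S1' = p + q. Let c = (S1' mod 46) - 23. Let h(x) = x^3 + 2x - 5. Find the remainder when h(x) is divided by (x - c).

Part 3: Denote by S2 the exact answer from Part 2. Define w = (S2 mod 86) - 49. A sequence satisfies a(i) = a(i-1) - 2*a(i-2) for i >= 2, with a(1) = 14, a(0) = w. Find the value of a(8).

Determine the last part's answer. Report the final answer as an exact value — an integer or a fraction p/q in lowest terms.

Part 1: cross terms: (-31*-20 - -8*-21)=452, (-8*-21 - -2*-20)=128, (-2*0 - 33*-21)=693, (33*18 - 29*0)=594, (29*-21 - -31*18)=-51; twice the area = |1816| = 1816; area = 908; answer 908
Part 2: S1 = 908; threaded value p + q = 909; c = 12; remainder = value at the root: 1*(12)^3 + 2*(12)^1 - 5 = (1728) + (24) + (-5) = 1747; answer 1747
Part 3: S2 = 1747; w = -22; a(2) = 1*(14) - 2*(-22) = 58; iterating: a(2)=58, a(3)=30, a(4)=-86, a(5)=-146, a(6)=26, a(7)=318, a(8)=266; answer 266

266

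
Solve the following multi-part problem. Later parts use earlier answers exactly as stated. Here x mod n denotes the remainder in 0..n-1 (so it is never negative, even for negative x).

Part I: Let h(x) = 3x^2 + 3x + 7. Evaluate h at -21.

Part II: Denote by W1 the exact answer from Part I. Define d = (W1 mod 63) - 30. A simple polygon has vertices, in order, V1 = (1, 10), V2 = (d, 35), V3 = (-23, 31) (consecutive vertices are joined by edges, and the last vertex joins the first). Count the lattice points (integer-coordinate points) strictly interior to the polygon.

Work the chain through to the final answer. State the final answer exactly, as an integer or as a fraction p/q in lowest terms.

Part I: 3*(-21)^2 + 3*(-21)^1 + 7 = (1323) + (-63) + (7) = 1267; answer 1267
Part II: W1 = 1267; d = -23; cross terms: (1*35 - -23*10)=265, (-23*31 - -23*35)=92, (-23*10 - 1*31)=-261; twice the area = |96| = 96; area = 48; boundary points = 1 + 4 + 3 = 8; strictly interior points = area - boundary/2 + 1 = 45; answer 45

45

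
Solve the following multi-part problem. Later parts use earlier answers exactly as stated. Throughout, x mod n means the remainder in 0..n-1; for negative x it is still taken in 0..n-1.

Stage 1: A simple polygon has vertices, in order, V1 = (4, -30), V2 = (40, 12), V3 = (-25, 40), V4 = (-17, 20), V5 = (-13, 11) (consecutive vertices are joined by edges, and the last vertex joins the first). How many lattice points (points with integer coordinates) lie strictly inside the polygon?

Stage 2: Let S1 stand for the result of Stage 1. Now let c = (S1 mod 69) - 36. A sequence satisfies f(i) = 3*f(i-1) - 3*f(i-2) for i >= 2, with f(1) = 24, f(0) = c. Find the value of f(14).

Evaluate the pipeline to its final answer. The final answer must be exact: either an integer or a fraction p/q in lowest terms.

Stage 1: cross terms: (4*12 - 40*-30)=1248, (40*40 - -25*12)=1900, (-25*20 - -17*40)=180, (-17*11 - -13*20)=73, (-13*-30 - 4*11)=346; twice the area = |3747| = 3747; area = 3747/2; boundary points = 6 + 1 + 4 + 1 + 1 = 13; strictly interior points = area - boundary/2 + 1 = 1868; answer 1868
Stage 2: S1 = 1868; c = -31; f(2) = 3*(24) - 3*(-31) = 165; iterating: f(2)=165, f(3)=423, f(4)=774, f(5)=1053, f(6)=837, f(7)=-648, f(8)=-4455, f(9)=-11421, f(10)=-20898, f(11)=-28431, f(12)=-22599, f(13)=17496, f(14)=120285; answer 120285

120285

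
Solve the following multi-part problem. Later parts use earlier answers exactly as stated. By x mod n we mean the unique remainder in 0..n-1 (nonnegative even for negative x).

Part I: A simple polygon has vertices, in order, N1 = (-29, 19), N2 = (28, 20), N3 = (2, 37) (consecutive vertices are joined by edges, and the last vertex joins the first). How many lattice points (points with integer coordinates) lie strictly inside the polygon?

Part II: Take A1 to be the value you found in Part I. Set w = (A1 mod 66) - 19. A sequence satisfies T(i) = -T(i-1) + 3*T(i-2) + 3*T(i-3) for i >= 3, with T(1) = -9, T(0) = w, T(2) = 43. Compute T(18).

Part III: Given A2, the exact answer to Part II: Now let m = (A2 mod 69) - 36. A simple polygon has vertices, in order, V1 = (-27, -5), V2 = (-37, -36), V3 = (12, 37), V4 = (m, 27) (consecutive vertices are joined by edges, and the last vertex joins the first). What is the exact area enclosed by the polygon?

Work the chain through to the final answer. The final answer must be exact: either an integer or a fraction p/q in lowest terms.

2247/2

Part I: cross terms: (-29*20 - 28*19)=-1112, (28*37 - 2*20)=996, (2*19 - -29*37)=1111; twice the area = |995| = 995; area = 995/2; boundary points = 1 + 1 + 1 = 3; strictly interior points = area - boundary/2 + 1 = 497; answer 497
Part II: A1 = 497; w = 16; T(3) = -1*(43) + 3*(-9) + 3*(16) = -22; iterating: T(3)=-22, T(4)=124, T(5)=-61, T(6)=367, T(7)=-178, T(8)=1096, T(9)=-529, T(10)=3283, T(11)=-1582, T(12)=9844, T(13)=-4741, T(14)=29527, T(15)=-14218, T(16)=88576, T(17)=-42649, T(18)=265723; answer 265723
Part III: A2 = 265723; m = -32; cross terms: (-27*-36 - -37*-5)=787, (-37*37 - 12*-36)=-937, (12*27 - -32*37)=1508, (-32*-5 - -27*27)=889; twice the area = |2247| = 2247; area = 2247/2; answer 2247/2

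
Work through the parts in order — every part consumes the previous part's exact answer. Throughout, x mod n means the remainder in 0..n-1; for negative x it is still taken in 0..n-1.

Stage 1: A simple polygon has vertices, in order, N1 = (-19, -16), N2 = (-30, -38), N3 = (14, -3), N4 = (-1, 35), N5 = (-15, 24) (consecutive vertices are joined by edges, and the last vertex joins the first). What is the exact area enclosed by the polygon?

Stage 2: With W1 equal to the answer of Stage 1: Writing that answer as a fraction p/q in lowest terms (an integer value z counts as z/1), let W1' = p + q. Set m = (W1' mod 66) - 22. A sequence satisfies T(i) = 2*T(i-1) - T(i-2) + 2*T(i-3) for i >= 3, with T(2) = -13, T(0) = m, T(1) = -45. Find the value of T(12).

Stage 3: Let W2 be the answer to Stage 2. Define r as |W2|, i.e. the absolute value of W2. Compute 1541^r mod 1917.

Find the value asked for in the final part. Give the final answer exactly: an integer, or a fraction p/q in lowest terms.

1217

Stage 1: cross terms: (-19*-38 - -30*-16)=242, (-30*-3 - 14*-38)=622, (14*35 - -1*-3)=487, (-1*24 - -15*35)=501, (-15*-16 - -19*24)=696; twice the area = |2548| = 2548; area = 1274; answer 1274
Stage 2: W1 = 1274; threaded value p + q = 1275; m = -1; T(3) = 2*(-13) - 1*(-45) + 2*(-1) = 17; iterating: T(3)=17, T(4)=-43, T(5)=-129, T(6)=-181, T(7)=-319, T(8)=-715, T(9)=-1473, T(10)=-2869, T(11)=-5695, T(12)=-11467; answer -11467
Stage 3: W2 = -11467; r = 11467; squarings mod 1917: 1541^1=1541, 1541^2=1435, 1541^4=367, 1541^8=499, 1541^16=1708, 1541^32=1507, 1541^64=1321, 1541^128=571, 1541^256=151, 1541^512=1714, 1541^1024=952, 1541^2048=1480, 1541^4096=1186, 1541^8192=1435; 1541^11467 = 1541^1 * 1541^2 * 1541^8 * 1541^64 * 1541^128 * 1541^1024 * 1541^2048 * 1541^8192 = 1217 (mod 1917); answer 1217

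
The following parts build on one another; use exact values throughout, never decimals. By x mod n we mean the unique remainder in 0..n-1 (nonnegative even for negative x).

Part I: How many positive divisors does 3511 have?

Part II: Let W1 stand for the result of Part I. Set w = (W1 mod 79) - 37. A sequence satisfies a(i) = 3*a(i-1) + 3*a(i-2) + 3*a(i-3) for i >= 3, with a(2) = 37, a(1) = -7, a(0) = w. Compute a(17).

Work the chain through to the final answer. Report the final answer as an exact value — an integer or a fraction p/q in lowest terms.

Part I: 3511 is prime, so its only divisors are 1 and 3511; count = 2; answer 2
Part II: W1 = 2; w = -35; a(3) = 3*(37) + 3*(-7) + 3*(-35) = -15; iterating: a(3)=-15, a(4)=45, a(5)=201, a(6)=693, a(7)=2817, a(8)=11133, a(9)=43929, a(10)=173637, a(11)=686097, a(12)=2710989, a(13)=10712169, a(14)=42327765, a(15)=167252769, a(16)=660878109, a(17)=2611375929; answer 2611375929

2611375929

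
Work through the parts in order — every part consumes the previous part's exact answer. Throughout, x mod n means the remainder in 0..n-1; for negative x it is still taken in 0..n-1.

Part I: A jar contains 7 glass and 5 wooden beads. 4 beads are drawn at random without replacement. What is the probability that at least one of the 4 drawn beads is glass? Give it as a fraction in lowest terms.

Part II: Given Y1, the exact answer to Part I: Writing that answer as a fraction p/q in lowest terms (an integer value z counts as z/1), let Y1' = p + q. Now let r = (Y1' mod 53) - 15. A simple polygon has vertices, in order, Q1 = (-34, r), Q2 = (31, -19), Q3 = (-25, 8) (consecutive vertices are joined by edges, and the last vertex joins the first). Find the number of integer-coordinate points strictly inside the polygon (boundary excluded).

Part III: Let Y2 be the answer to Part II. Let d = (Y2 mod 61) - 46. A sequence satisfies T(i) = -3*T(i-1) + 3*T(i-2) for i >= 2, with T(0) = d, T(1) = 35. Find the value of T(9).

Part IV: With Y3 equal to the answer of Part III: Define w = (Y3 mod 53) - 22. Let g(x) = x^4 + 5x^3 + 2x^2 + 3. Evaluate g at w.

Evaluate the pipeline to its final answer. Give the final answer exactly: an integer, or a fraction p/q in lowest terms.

120803

Part I: total draws C(12,4) = 495; complement C(5,4) = 5; favorable 495 - 5 = 490; P = 98/99; answer 98/99
Part II: Y1 = 98/99; threaded value p + q = 197; r = 23; cross terms: (-34*-19 - 31*23)=-67, (31*8 - -25*-19)=-227, (-25*23 - -34*8)=-303; twice the area = |-597| = 597; area = 597/2; boundary points = 1 + 1 + 3 = 5; strictly interior points = area - boundary/2 + 1 = 297; answer 297
Part III: Y2 = 297; d = 7; T(2) = -3*(35) + 3*(7) = -84; iterating: T(2)=-84, T(3)=357, T(4)=-1323, T(5)=5040, T(6)=-19089, T(7)=72387, T(8)=-274428, T(9)=1040445; answer 1040445
Part IV: Y3 = 1040445; w = -20; 1*(-20)^4 + 5*(-20)^3 + 2*(-20)^2 + 3 = (160000) + (-40000) + (800) + (3) = 120803; answer 120803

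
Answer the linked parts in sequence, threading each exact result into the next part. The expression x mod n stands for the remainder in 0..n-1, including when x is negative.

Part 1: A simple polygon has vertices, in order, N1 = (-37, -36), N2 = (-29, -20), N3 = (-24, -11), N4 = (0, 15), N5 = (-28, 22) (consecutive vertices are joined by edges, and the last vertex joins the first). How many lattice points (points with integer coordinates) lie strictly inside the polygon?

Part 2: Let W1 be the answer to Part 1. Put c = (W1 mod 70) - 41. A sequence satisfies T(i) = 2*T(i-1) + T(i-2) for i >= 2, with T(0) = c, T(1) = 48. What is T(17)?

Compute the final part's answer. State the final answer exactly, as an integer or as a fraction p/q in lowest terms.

35256960

Part 1: cross terms: (-37*-20 - -29*-36)=-304, (-29*-11 - -24*-20)=-161, (-24*15 - 0*-11)=-360, (0*22 - -28*15)=420, (-28*-36 - -37*22)=1822; twice the area = |1417| = 1417; area = 1417/2; boundary points = 8 + 1 + 2 + 7 + 1 = 19; strictly interior points = area - boundary/2 + 1 = 700; answer 700
Part 2: W1 = 700; c = -41; T(2) = 2*(48) + 1*(-41) = 55; iterating: T(2)=55, T(3)=158, T(4)=371, T(5)=900, T(6)=2171, T(7)=5242, T(8)=12655, T(9)=30552, T(10)=73759, T(11)=178070, T(12)=429899, T(13)=1037868, T(14)=2505635, T(15)=6049138, T(16)=14603911, T(17)=35256960; answer 35256960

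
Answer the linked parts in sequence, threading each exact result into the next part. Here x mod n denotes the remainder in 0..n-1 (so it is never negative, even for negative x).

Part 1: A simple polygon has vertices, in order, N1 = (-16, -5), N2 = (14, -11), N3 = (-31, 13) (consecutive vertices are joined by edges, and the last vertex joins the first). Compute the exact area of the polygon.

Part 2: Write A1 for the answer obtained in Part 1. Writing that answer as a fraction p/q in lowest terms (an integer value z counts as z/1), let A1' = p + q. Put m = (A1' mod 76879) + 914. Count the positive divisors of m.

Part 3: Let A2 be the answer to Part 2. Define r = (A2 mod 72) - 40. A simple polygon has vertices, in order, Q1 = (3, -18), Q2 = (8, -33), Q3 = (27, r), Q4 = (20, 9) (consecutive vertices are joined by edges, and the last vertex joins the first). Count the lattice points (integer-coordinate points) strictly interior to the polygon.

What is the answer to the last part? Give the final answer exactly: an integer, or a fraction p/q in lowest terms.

Part 1: cross terms: (-16*-11 - 14*-5)=246, (14*13 - -31*-11)=-159, (-31*-5 - -16*13)=363; twice the area = |450| = 450; area = 225; answer 225
Part 2: A1 = 225; threaded value p + q = 226; m = 1140; 1140 = 2^2 * 3 * 5 * 19; number of divisors = (2+1) * (1+1) * (1+1) * (1+1) = 24; answer 24
Part 3: A2 = 24; r = -16; cross terms: (3*-33 - 8*-18)=45, (8*-16 - 27*-33)=763, (27*9 - 20*-16)=563, (20*-18 - 3*9)=-387; twice the area = |984| = 984; area = 492; boundary points = 5 + 1 + 1 + 1 = 8; strictly interior points = area - boundary/2 + 1 = 489; answer 489

489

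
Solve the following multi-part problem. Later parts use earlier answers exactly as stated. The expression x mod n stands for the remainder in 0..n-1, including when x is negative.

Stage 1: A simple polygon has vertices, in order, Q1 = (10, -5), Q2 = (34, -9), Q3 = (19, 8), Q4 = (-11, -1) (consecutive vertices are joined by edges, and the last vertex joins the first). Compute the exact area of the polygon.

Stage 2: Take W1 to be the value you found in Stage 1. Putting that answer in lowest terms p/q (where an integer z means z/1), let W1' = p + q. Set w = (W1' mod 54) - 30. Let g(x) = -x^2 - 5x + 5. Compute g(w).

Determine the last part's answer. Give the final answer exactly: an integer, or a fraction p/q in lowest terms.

-261

Stage 1: cross terms: (10*-9 - 34*-5)=80, (34*8 - 19*-9)=443, (19*-1 - -11*8)=69, (-11*-5 - 10*-1)=65; twice the area = |657| = 657; area = 657/2; answer 657/2
Stage 2: W1 = 657/2; threaded value p + q = 659; w = -19; -1*(-19)^2 - 5*(-19)^1 + 5 = (-361) + (95) + (5) = -261; answer -261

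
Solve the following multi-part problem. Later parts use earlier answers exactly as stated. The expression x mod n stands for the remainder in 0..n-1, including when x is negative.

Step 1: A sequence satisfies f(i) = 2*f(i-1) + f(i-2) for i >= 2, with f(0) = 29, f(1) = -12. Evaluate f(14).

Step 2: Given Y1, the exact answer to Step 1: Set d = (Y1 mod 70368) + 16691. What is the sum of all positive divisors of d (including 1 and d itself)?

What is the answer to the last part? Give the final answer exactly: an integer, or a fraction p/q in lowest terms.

44772

Step 1: f(2) = 2*(-12) + 1*(29) = 5; iterating: f(2)=5, f(3)=-2, f(4)=1, f(5)=0, f(6)=1, f(7)=2, f(8)=5, f(9)=12, f(10)=29, f(11)=70, f(12)=169, f(13)=408, f(14)=985; answer 985
Step 2: Y1 = 985; d = 17676; 17676 = 2^2 * 3^2 * 491; sigma = (1 + 2 + 4) * (1 + 3 + 9) * (1 + 491) = 7 * 13 * 492 = 44772; answer 44772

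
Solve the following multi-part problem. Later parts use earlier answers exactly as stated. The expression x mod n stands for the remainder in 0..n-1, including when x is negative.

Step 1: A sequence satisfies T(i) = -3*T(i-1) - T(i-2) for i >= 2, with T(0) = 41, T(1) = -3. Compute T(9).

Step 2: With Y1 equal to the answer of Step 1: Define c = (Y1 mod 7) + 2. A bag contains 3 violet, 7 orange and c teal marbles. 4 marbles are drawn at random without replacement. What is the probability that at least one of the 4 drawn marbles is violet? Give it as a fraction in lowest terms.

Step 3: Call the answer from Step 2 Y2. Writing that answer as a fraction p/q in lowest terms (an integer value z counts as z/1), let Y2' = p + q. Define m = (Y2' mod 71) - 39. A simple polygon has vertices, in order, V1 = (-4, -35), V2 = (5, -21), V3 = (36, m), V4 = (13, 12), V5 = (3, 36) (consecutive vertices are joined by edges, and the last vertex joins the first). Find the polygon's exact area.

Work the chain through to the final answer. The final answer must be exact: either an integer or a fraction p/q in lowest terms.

Step 1: T(2) = -3*(-3) - 1*(41) = -32; iterating: T(2)=-32, T(3)=99, T(4)=-265, T(5)=696, T(6)=-1823, T(7)=4773, T(8)=-12496, T(9)=32715; answer 32715
Step 2: Y1 = 32715; c = 6; total draws C(16,4) = 1820; complement C(13,4) = 715; favorable 1820 - 715 = 1105; P = 17/28; answer 17/28
Step 3: Y2 = 17/28; threaded value p + q = 45; m = 6; cross terms: (-4*-21 - 5*-35)=259, (5*6 - 36*-21)=786, (36*12 - 13*6)=354, (13*36 - 3*12)=432, (3*-35 - -4*36)=39; twice the area = |1870| = 1870; area = 935; answer 935

935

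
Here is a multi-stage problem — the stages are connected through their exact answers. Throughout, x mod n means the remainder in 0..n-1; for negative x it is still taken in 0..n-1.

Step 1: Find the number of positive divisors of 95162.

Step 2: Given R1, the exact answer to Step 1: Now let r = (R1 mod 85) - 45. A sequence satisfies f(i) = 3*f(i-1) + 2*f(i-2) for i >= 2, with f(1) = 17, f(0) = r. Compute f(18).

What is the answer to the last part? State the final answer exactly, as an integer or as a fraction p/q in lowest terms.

-12420679927

Step 1: 95162 = 2 * 47581; number of divisors = (1+1) * (1+1) = 4; answer 4
Step 2: R1 = 4; r = -41; f(2) = 3*(17) + 2*(-41) = -31; iterating: f(2)=-31, f(3)=-59, f(4)=-239, f(5)=-835, f(6)=-2983, f(7)=-10619, f(8)=-37823, f(9)=-134707, f(10)=-479767, f(11)=-1708715, f(12)=-6085679, f(13)=-21674467, f(14)=-77194759, f(15)=-274933211, f(16)=-979189151, f(17)=-3487433875, f(18)=-12420679927; answer -12420679927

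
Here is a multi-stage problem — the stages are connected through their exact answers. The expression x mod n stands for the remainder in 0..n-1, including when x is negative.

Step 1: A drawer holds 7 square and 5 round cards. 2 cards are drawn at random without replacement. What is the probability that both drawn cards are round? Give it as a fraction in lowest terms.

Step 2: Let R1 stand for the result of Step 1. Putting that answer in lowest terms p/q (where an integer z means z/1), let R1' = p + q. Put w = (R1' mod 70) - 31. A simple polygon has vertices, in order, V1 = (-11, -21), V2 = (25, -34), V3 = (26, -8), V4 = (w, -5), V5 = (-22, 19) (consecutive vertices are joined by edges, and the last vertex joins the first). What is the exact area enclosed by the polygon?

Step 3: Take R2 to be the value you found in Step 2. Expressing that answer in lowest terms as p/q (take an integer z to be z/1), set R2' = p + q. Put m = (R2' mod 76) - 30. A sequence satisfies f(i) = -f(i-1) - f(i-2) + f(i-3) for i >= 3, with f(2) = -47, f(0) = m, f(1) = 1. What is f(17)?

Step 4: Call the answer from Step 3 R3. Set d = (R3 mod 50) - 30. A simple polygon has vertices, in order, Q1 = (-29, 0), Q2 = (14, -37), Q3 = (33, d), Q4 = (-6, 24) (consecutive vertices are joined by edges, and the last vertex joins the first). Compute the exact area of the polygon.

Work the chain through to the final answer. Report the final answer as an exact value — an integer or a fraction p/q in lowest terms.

Step 1: total draws C(12,2) = 66; favorable C(5,2) = 10; P = 5/33; answer 5/33
Step 2: R1 = 5/33; threaded value p + q = 38; w = 7; cross terms: (-11*-34 - 25*-21)=899, (25*-8 - 26*-34)=684, (26*-5 - 7*-8)=-74, (7*19 - -22*-5)=23, (-22*-21 - -11*19)=671; twice the area = |2203| = 2203; area = 2203/2; answer 2203/2
Step 3: R2 = 2203/2; threaded value p + q = 2205; m = -29; f(3) = -1*(-47) - 1*(1) + 1*(-29) = 17; iterating: f(3)=17, f(4)=31, f(5)=-95, f(6)=81, f(7)=45, f(8)=-221, f(9)=257, f(10)=9, f(11)=-487, f(12)=735, f(13)=-239, f(14)=-983, f(15)=1957, f(16)=-1213, f(17)=-1727; answer -1727
Step 4: R3 = -1727; d = -7; cross terms: (-29*-37 - 14*0)=1073, (14*-7 - 33*-37)=1123, (33*24 - -6*-7)=750, (-6*0 - -29*24)=696; twice the area = |3642| = 3642; area = 1821; answer 1821

1821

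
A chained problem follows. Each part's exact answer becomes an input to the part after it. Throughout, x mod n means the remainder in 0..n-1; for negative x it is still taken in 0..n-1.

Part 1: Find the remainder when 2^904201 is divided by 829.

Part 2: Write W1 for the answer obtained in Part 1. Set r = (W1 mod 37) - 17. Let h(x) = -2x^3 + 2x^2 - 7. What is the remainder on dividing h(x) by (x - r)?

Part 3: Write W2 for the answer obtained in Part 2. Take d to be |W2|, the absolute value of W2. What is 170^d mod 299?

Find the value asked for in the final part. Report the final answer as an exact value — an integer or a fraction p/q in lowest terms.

27

Part 1: squarings mod 829: 2^1=2, 2^2=4, 2^4=16, 2^8=256, 2^16=45, 2^32=367, 2^64=391, 2^128=345, 2^256=478, 2^512=509, 2^1024=433, 2^2048=135, 2^4096=816, 2^8192=169, 2^16384=375, 2^32768=524, 2^65536=177, 2^131072=656, 2^262144=85, 2^524288=593; 2^904201 = 2^1 * 2^8 * 2^1024 * 2^2048 * 2^16384 * 2^32768 * 2^65536 * 2^262144 * 2^524288 = 657 (mod 829); answer 657
Part 2: W1 = 657; r = 11; remainder = value at the root: -2*(11)^3 + 2*(11)^2 - 7 = (-2662) + (242) + (-7) = -2427; answer -2427
Part 3: W2 = -2427; d = 2427; squarings mod 299: 170^1=170, 170^2=196, 170^4=144, 170^8=105, 170^16=261, 170^32=248, 170^64=209, 170^128=27, 170^256=131, 170^512=118, 170^1024=170, 170^2048=196; 170^2427 = 170^1 * 170^2 * 170^8 * 170^16 * 170^32 * 170^64 * 170^256 * 170^2048 = 27 (mod 299); answer 27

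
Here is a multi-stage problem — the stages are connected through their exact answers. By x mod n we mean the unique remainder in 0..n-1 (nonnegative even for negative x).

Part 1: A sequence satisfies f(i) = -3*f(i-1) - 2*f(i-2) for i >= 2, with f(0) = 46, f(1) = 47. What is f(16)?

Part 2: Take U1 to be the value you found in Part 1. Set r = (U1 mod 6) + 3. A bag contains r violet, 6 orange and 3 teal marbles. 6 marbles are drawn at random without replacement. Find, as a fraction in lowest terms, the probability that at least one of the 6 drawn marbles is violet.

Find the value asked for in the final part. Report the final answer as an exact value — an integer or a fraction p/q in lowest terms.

136/143

Part 1: f(2) = -3*(47) - 2*(46) = -233; iterating: f(2)=-233, f(3)=605, f(4)=-1349, f(5)=2837, f(6)=-5813, f(7)=11765, f(8)=-23669, f(9)=47477, f(10)=-95093, f(11)=190325, f(12)=-380789, f(13)=761717, f(14)=-1523573, f(15)=3047285, f(16)=-6094709; answer -6094709
Part 2: U1 = -6094709; r = 4; total draws C(13,6) = 1716; complement C(9,6) = 84; favorable 1716 - 84 = 1632; P = 136/143; answer 136/143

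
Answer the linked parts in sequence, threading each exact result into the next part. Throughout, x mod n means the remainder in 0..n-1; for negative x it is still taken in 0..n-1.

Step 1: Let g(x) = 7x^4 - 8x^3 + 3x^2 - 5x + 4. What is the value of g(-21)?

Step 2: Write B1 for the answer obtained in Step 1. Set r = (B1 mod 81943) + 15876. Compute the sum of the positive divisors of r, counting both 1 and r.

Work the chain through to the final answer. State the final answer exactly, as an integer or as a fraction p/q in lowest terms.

Step 1: 7*(-21)^4 - 8*(-21)^3 + 3*(-21)^2 - 5*(-21)^1 + 4 = (1361367) + (74088) + (1323) + (105) + (4) = 1436887; answer 1436887
Step 2: B1 = 1436887; r = 59732; 59732 = 2^2 * 109 * 137; sigma = (1 + 2 + 4) * (1 + 109) * (1 + 137) = 7 * 110 * 138 = 106260; answer 106260

106260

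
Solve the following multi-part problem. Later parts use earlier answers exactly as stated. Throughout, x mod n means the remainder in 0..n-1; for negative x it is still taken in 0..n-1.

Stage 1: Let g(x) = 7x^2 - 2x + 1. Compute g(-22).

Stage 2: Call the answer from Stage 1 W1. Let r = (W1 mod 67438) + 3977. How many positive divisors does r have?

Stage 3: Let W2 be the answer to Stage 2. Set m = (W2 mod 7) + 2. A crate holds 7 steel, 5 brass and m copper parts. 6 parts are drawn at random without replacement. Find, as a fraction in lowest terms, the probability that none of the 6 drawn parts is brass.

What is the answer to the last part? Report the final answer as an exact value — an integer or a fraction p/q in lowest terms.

Stage 1: 7*(-22)^2 - 2*(-22)^1 + 1 = (3388) + (44) + (1) = 3433; answer 3433
Stage 2: W1 = 3433; r = 7410; 7410 = 2 * 3 * 5 * 13 * 19; number of divisors = (1+1) * (1+1) * (1+1) * (1+1) * (1+1) = 32; answer 32
Stage 3: W2 = 32; m = 6; total draws C(18,6) = 18564; favorable C(13,6) = 1716; P = 11/119; answer 11/119

11/119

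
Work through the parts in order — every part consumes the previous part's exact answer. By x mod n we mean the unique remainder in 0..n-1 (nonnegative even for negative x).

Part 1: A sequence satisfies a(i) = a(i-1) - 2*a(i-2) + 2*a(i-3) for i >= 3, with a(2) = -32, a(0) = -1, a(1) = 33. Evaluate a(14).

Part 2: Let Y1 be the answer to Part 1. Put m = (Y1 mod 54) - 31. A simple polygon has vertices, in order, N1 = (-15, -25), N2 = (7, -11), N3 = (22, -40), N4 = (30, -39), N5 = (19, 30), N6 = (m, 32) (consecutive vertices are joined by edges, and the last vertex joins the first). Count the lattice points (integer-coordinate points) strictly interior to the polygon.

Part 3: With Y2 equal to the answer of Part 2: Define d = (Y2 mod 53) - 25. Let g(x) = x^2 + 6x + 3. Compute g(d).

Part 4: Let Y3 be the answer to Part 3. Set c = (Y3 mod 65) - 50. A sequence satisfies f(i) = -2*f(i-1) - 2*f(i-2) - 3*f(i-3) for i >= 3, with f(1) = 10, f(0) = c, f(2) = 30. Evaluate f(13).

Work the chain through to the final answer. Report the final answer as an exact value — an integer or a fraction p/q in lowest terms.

Part 1: a(3) = 1*(-32) - 2*(33) + 2*(-1) = -100; iterating: a(3)=-100, a(4)=30, a(5)=166, a(6)=-94, a(7)=-366, a(8)=154, a(9)=698, a(10)=-342, a(11)=-1430, a(12)=650, a(13)=2826, a(14)=-1334; answer -1334
Part 2: Y1 = -1334; m = -15; cross terms: (-15*-11 - 7*-25)=340, (7*-40 - 22*-11)=-38, (22*-39 - 30*-40)=342, (30*30 - 19*-39)=1641, (19*32 - -15*30)=1058, (-15*-25 - -15*32)=855; twice the area = |4198| = 4198; area = 2099; boundary points = 2 + 1 + 1 + 1 + 2 + 57 = 64; strictly interior points = area - boundary/2 + 1 = 2068; answer 2068
Part 3: Y2 = 2068; d = -24; 1*(-24)^2 + 6*(-24)^1 + 3 = (576) + (-144) + (3) = 435; answer 435
Part 4: Y3 = 435; c = -5; f(3) = -2*(30) - 2*(10) - 3*(-5) = -65; iterating: f(3)=-65, f(4)=40, f(5)=-40, f(6)=195, f(7)=-430, f(8)=590, f(9)=-905, f(10)=1920, f(11)=-3800, f(12)=6475, f(13)=-11110; answer -11110

-11110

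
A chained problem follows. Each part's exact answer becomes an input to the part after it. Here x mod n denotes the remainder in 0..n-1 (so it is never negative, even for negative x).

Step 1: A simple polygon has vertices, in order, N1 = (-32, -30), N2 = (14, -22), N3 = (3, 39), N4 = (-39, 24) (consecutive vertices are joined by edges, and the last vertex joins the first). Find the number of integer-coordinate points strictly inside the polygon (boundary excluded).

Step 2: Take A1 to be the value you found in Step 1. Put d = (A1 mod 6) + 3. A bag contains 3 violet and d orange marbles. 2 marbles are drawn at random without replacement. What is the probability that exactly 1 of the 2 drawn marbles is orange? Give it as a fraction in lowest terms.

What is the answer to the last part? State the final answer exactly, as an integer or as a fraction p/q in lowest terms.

1/2

Step 1: cross terms: (-32*-22 - 14*-30)=1124, (14*39 - 3*-22)=612, (3*24 - -39*39)=1593, (-39*-30 - -32*24)=1938; twice the area = |5267| = 5267; area = 5267/2; boundary points = 2 + 1 + 3 + 1 = 7; strictly interior points = area - boundary/2 + 1 = 2631; answer 2631
Step 2: A1 = 2631; d = 6; total draws C(9,2) = 36; favorable C(6,1)*C(3,1) = 18; P = 1/2; answer 1/2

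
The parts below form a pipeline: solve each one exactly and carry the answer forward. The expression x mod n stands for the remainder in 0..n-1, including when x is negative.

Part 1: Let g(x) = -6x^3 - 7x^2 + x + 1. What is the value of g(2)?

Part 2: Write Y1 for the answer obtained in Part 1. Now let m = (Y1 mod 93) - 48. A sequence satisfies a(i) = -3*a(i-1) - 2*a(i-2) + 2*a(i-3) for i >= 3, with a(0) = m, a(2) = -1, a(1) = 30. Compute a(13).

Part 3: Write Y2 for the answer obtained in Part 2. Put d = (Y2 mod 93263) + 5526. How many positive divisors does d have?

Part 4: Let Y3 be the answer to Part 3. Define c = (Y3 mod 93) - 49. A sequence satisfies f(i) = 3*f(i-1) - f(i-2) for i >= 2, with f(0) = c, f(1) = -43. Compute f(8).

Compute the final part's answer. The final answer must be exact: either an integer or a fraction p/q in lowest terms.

-33016

Part 1: -6*(2)^3 - 7*(2)^2 + 1*(2)^1 + 1 = (-48) + (-28) + (2) + (1) = -73; answer -73
Part 2: Y1 = -73; m = -28; a(3) = -3*(-1) - 2*(30) + 2*(-28) = -113; iterating: a(3)=-113, a(4)=401, a(5)=-979, a(6)=1909, a(7)=-2967, a(8)=3125, a(9)=377, a(10)=-13315, a(11)=45441, a(12)=-108939, a(13)=209305; answer 209305
Part 3: Y2 = 209305; d = 28305; 28305 = 3^2 * 5 * 17 * 37; number of divisors = (2+1) * (1+1) * (1+1) * (1+1) = 24; answer 24
Part 4: Y3 = 24; c = -25; f(2) = 3*(-43) - 1*(-25) = -104; iterating: f(2)=-104, f(3)=-269, f(4)=-703, f(5)=-1840, f(6)=-4817, f(7)=-12611, f(8)=-33016; answer -33016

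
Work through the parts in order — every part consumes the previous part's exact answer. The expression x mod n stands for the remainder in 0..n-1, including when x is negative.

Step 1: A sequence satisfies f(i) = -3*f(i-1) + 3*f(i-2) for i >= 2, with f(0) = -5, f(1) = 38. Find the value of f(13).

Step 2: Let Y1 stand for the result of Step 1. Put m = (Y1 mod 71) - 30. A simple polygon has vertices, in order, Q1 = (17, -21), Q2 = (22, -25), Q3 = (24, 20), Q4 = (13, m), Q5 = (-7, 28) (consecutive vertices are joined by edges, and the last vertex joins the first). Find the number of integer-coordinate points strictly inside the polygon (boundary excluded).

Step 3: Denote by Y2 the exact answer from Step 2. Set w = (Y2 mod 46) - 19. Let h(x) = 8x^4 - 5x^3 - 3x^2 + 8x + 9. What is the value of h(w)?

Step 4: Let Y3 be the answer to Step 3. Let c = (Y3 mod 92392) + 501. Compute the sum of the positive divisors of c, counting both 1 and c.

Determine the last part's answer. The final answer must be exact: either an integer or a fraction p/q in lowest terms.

4200

Step 1: f(2) = -3*(38) + 3*(-5) = -129; iterating: f(2)=-129, f(3)=501, f(4)=-1890, f(5)=7173, f(6)=-27189, f(7)=103086, f(8)=-390825, f(9)=1481733, f(10)=-5617674, f(11)=21298221, f(12)=-80747685, f(13)=306137718; answer 306137718
Step 2: Y1 = 306137718; m = 30; cross terms: (17*-25 - 22*-21)=37, (22*20 - 24*-25)=1040, (24*30 - 13*20)=460, (13*28 - -7*30)=574, (-7*-21 - 17*28)=-329; twice the area = |1782| = 1782; area = 891; boundary points = 1 + 1 + 1 + 2 + 1 = 6; strictly interior points = area - boundary/2 + 1 = 889; answer 889
Step 3: Y2 = 889; w = -4; 8*(-4)^4 - 5*(-4)^3 - 3*(-4)^2 + 8*(-4)^1 + 9 = (2048) + (320) + (-48) + (-32) + (9) = 2297; answer 2297
Step 4: Y3 = 2297; c = 2798; 2798 = 2 * 1399; sigma = (1 + 2) * (1 + 1399) = 3 * 1400 = 4200; answer 4200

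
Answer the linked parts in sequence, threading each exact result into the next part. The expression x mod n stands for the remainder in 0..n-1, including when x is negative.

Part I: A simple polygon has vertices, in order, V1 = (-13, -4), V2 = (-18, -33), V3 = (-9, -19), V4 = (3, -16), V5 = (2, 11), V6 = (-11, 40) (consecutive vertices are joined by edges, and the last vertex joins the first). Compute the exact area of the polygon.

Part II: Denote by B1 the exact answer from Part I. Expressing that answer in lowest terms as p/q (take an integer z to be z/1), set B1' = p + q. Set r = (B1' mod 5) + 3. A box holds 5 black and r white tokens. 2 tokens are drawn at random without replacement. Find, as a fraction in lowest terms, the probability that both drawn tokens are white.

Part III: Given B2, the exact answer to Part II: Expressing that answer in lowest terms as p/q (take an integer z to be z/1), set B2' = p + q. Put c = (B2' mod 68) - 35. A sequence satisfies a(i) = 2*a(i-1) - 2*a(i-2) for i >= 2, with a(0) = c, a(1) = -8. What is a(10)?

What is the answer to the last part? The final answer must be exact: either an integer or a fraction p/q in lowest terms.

-128

Part I: cross terms: (-13*-33 - -18*-4)=357, (-18*-19 - -9*-33)=45, (-9*-16 - 3*-19)=201, (3*11 - 2*-16)=65, (2*40 - -11*11)=201, (-11*-4 - -13*40)=564; twice the area = |1433| = 1433; area = 1433/2; answer 1433/2
Part II: B1 = 1433/2; threaded value p + q = 1435; r = 3; total draws C(8,2) = 28; favorable C(3,2) = 3; P = 3/28; answer 3/28
Part III: B2 = 3/28; threaded value p + q = 31; c = -4; a(2) = 2*(-8) - 2*(-4) = -8; iterating: a(2)=-8, a(3)=0, a(4)=16, a(5)=32, a(6)=32, a(7)=0, a(8)=-64, a(9)=-128, a(10)=-128; answer -128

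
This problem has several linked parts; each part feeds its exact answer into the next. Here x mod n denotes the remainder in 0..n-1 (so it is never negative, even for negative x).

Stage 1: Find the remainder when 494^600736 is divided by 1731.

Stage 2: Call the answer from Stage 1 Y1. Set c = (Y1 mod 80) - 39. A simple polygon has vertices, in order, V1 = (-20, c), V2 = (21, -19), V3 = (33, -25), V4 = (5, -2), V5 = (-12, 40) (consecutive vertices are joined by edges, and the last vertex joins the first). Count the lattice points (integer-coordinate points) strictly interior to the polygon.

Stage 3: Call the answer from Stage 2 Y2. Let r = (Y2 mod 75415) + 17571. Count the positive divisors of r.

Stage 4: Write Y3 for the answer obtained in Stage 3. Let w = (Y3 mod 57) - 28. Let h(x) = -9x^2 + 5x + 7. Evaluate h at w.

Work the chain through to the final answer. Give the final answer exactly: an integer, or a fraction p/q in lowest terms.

Stage 1: squarings mod 1731: 494^1=494, 494^2=1696, 494^4=1225, 494^8=1579, 494^16=601, 494^32=1153, 494^64=1, 494^128=1, 494^256=1, 494^512=1, 494^1024=1, 494^2048=1, 494^4096=1, 494^8192=1, 494^16384=1, 494^32768=1, 494^65536=1, 494^131072=1, 494^262144=1, 494^524288=1; 494^600736 = 494^32 * 494^128 * 494^512 * 494^2048 * 494^8192 * 494^65536 * 494^524288 = 1153 (mod 1731); answer 1153
Stage 2: Y1 = 1153; c = -6; cross terms: (-20*-19 - 21*-6)=506, (21*-25 - 33*-19)=102, (33*-2 - 5*-25)=59, (5*40 - -12*-2)=176, (-12*-6 - -20*40)=872; twice the area = |1715| = 1715; area = 1715/2; boundary points = 1 + 6 + 1 + 1 + 2 = 11; strictly interior points = area - boundary/2 + 1 = 853; answer 853
Stage 3: Y2 = 853; r = 18424; 18424 = 2^3 * 7^2 * 47; number of divisors = (3+1) * (2+1) * (1+1) = 24; answer 24
Stage 4: Y3 = 24; w = -4; -9*(-4)^2 + 5*(-4)^1 + 7 = (-144) + (-20) + (7) = -157; answer -157

-157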